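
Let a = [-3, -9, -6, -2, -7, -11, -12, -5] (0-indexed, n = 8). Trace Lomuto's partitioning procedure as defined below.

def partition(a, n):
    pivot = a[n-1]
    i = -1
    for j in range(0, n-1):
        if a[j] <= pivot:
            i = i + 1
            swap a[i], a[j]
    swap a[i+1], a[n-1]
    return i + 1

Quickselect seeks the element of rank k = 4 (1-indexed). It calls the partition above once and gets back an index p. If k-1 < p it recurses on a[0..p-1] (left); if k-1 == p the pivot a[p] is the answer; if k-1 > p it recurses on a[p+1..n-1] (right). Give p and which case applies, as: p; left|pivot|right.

5; left

pivot = a[7] = -5; i = -1
j=0: a[0]=-3 > -5 → no swap
j=1: a[1]=-9 ≤ -5 → i=0, swap a[0],a[1] → [-9, -3, -6, -2, -7, -11, -12, -5]
j=2: a[2]=-6 ≤ -5 → i=1, swap a[1],a[2] → [-9, -6, -3, -2, -7, -11, -12, -5]
j=3: a[3]=-2 > -5 → no swap
j=4: a[4]=-7 ≤ -5 → i=2, swap a[2],a[4] → [-9, -6, -7, -2, -3, -11, -12, -5]
j=5: a[5]=-11 ≤ -5 → i=3, swap a[3],a[5] → [-9, -6, -7, -11, -3, -2, -12, -5]
j=6: a[6]=-12 ≤ -5 → i=4, swap a[4],a[6] → [-9, -6, -7, -11, -12, -2, -3, -5]
final swap a[5],a[7] → [-9, -6, -7, -11, -12, -5, -3, -2]; return 5
p = 5; k-1 = 3 < 5 ⇒ left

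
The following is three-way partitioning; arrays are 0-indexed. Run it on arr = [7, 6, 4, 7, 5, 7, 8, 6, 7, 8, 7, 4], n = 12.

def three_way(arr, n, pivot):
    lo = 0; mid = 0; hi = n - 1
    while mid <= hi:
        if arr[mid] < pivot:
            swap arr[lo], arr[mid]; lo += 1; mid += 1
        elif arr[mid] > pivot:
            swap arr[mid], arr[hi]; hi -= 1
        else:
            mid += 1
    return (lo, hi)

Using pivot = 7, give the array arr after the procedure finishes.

lo=0 mid=0 hi=11
7=7: mid=1
6<7: swap(0,1), lo=1 mid=2 ⇒ [6, 7, 4, 7, 5, 7, 8, 6, 7, 8, 7, 4]
4<7: swap(1,2), lo=2 mid=3 ⇒ [6, 4, 7, 7, 5, 7, 8, 6, 7, 8, 7, 4]
7=7: mid=4
5<7: swap(2,4), lo=3 mid=5 ⇒ [6, 4, 5, 7, 7, 7, 8, 6, 7, 8, 7, 4]
7=7: mid=6
8>7: swap(6,11), hi=10 ⇒ [6, 4, 5, 7, 7, 7, 4, 6, 7, 8, 7, 8]
4<7: swap(3,6), lo=4 mid=7 ⇒ [6, 4, 5, 4, 7, 7, 7, 6, 7, 8, 7, 8]
6<7: swap(4,7), lo=5 mid=8 ⇒ [6, 4, 5, 4, 6, 7, 7, 7, 7, 8, 7, 8]
7=7: mid=9
8>7: swap(9,10), hi=9 ⇒ [6, 4, 5, 4, 6, 7, 7, 7, 7, 7, 8, 8]
7=7: mid=10
done. lo=5 hi=9; arr=[6, 4, 5, 4, 6, 7, 7, 7, 7, 7, 8, 8]

[6, 4, 5, 4, 6, 7, 7, 7, 7, 7, 8, 8]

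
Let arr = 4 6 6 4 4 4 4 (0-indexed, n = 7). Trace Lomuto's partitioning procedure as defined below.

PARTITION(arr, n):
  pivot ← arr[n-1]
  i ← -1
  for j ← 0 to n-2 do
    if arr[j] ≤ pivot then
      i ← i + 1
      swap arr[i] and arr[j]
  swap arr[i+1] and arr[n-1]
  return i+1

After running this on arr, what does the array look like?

pivot=4, i=-1
j=0: 4≤4, i=0, swap(0,0) ⇒ 4 6 6 4 4 4 4
j=1: 6>4, skip
j=2: 6>4, skip
j=3: 4≤4, i=1, swap(1,3) ⇒ 4 4 6 6 4 4 4
j=4: 4≤4, i=2, swap(2,4) ⇒ 4 4 4 6 6 4 4
j=5: 4≤4, i=3, swap(3,5) ⇒ 4 4 4 4 6 6 4
swap(4,6) ⇒ 4 4 4 4 4 6 6; return 4

4 4 4 4 4 6 6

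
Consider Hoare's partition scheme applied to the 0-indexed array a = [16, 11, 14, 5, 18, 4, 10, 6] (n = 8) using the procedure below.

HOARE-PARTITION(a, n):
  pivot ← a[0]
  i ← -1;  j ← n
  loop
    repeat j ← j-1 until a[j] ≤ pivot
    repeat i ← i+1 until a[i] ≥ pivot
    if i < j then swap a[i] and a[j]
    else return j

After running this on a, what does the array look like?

[6, 11, 14, 5, 10, 4, 18, 16]

pivot=16
j stops at 7 (6), i stops at 0 (16); swap ⇒ [6, 11, 14, 5, 18, 4, 10, 16]
j stops at 6 (10), i stops at 4 (18); swap ⇒ [6, 11, 14, 5, 10, 4, 18, 16]
j stops at 5, i stops at 6; i≥j ⇒ return 5. a=[6, 11, 14, 5, 10, 4, 18, 16]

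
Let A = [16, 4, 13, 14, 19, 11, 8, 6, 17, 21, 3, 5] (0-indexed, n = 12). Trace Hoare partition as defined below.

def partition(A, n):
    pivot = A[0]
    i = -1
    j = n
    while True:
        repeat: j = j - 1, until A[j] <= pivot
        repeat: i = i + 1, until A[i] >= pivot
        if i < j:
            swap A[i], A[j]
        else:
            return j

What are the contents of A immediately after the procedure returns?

[5, 4, 13, 14, 3, 11, 8, 6, 17, 21, 19, 16]

pivot=16
j stops at 11 (5), i stops at 0 (16); swap ⇒ [5, 4, 13, 14, 19, 11, 8, 6, 17, 21, 3, 16]
j stops at 10 (3), i stops at 4 (19); swap ⇒ [5, 4, 13, 14, 3, 11, 8, 6, 17, 21, 19, 16]
j stops at 7, i stops at 8; i≥j ⇒ return 7. A=[5, 4, 13, 14, 3, 11, 8, 6, 17, 21, 19, 16]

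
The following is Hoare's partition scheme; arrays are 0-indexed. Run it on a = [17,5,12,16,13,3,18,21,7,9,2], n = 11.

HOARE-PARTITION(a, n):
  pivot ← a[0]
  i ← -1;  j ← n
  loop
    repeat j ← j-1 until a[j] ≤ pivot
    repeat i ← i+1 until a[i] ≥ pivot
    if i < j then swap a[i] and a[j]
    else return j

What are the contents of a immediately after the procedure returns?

[2,5,12,16,13,3,9,7,21,18,17]

pivot = a[0] = 17; i = -1, j = 11
j→10 (a[10]=2≤17), i→0 (a[0]=17≥17); i<j, swap → [2,5,12,16,13,3,18,21,7,9,17]
j→9 (a[9]=9≤17), i→6 (a[6]=18≥17); i<j, swap → [2,5,12,16,13,3,9,21,7,18,17]
j→8 (a[8]=7≤17), i→7 (a[7]=21≥17); i<j, swap → [2,5,12,16,13,3,9,7,21,18,17]
j→7, i→8; i≥j, return j=7. a = [2,5,12,16,13,3,9,7,21,18,17]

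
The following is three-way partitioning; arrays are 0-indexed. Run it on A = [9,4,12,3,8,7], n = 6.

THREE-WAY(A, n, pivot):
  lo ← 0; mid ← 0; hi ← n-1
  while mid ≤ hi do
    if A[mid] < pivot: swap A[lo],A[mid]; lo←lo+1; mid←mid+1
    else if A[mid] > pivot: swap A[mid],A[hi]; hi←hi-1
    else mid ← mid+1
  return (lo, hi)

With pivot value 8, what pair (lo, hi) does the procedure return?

(3, 3)

lo=0 mid=0 hi=5
9>8: swap(0,5), hi=4 ⇒ [7,4,12,3,8,9]
7<8: swap(0,0), lo=1 mid=1 ⇒ [7,4,12,3,8,9]
4<8: swap(1,1), lo=2 mid=2 ⇒ [7,4,12,3,8,9]
12>8: swap(2,4), hi=3 ⇒ [7,4,8,3,12,9]
8=8: mid=3
3<8: swap(2,3), lo=3 mid=4 ⇒ [7,4,3,8,12,9]
done. lo=3 hi=3; A=[7,4,3,8,12,9]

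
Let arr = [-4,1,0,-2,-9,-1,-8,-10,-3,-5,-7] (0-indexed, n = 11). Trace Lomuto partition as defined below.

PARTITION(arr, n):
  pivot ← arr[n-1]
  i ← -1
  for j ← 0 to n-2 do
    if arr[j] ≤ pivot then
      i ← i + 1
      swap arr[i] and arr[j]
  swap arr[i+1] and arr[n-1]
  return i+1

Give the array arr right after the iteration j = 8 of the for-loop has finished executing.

pivot=-7, i=-1
j=0: -4>-7, skip
j=1: 1>-7, skip
j=2: 0>-7, skip
j=3: -2>-7, skip
j=4: -9≤-7, i=0, swap(0,4) ⇒ [-9,1,0,-2,-4,-1,-8,-10,-3,-5,-7]
j=5: -1>-7, skip
j=6: -8≤-7, i=1, swap(1,6) ⇒ [-9,-8,0,-2,-4,-1,1,-10,-3,-5,-7]
j=7: -10≤-7, i=2, swap(2,7) ⇒ [-9,-8,-10,-2,-4,-1,1,0,-3,-5,-7]
j=8: -3>-7, skip
(after j=8) arr = [-9,-8,-10,-2,-4,-1,1,0,-3,-5,-7]

[-9,-8,-10,-2,-4,-1,1,0,-3,-5,-7]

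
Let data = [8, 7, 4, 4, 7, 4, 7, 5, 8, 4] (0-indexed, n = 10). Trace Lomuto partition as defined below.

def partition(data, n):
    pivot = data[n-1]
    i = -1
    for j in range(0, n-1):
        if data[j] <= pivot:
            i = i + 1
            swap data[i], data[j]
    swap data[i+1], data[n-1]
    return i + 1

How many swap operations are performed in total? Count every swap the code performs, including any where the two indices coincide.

pivot = data[9] = 4; i = -1
j=0: data[0]=8 > 4 → no swap
j=1: data[1]=7 > 4 → no swap
j=2: data[2]=4 ≤ 4 → i=0, swap data[0],data[2] → [4, 7, 8, 4, 7, 4, 7, 5, 8, 4]
j=3: data[3]=4 ≤ 4 → i=1, swap data[1],data[3] → [4, 4, 8, 7, 7, 4, 7, 5, 8, 4]
j=4: data[4]=7 > 4 → no swap
j=5: data[5]=4 ≤ 4 → i=2, swap data[2],data[5] → [4, 4, 4, 7, 7, 8, 7, 5, 8, 4]
j=6: data[6]=7 > 4 → no swap
j=7: data[7]=5 > 4 → no swap
j=8: data[8]=8 > 4 → no swap
final swap data[3],data[9] → [4, 4, 4, 4, 7, 8, 7, 5, 8, 7]; return 3

4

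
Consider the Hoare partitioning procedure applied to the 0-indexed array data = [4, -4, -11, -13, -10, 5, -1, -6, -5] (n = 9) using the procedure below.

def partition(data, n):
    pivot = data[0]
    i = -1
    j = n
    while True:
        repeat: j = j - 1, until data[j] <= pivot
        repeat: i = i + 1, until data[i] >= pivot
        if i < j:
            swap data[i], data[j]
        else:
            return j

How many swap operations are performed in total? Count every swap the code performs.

pivot=4
j stops at 8 (-5), i stops at 0 (4); swap ⇒ [-5, -4, -11, -13, -10, 5, -1, -6, 4]
j stops at 7 (-6), i stops at 5 (5); swap ⇒ [-5, -4, -11, -13, -10, -6, -1, 5, 4]
j stops at 6, i stops at 7; i≥j ⇒ return 6. data=[-5, -4, -11, -13, -10, -6, -1, 5, 4]

2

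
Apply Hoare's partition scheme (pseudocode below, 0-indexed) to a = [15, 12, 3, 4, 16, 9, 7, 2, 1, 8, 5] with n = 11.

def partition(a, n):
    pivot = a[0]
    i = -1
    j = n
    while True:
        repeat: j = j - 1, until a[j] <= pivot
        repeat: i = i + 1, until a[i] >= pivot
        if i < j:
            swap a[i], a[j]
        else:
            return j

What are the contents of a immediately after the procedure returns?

[5, 12, 3, 4, 8, 9, 7, 2, 1, 16, 15]

pivot = a[0] = 15; i = -1, j = 11
j→10 (a[10]=5≤15), i→0 (a[0]=15≥15); i<j, swap → [5, 12, 3, 4, 16, 9, 7, 2, 1, 8, 15]
j→9 (a[9]=8≤15), i→4 (a[4]=16≥15); i<j, swap → [5, 12, 3, 4, 8, 9, 7, 2, 1, 16, 15]
j→8, i→9; i≥j, return j=8. a = [5, 12, 3, 4, 8, 9, 7, 2, 1, 16, 15]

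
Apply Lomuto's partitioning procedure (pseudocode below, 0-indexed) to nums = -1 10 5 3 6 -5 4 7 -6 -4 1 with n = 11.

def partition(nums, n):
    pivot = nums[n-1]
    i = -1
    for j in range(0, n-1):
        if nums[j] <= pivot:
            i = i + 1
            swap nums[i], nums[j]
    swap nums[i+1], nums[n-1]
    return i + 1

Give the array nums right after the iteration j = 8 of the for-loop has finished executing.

pivot=1, i=-1
j=0: -1≤1, i=0, swap(0,0) ⇒ -1 10 5 3 6 -5 4 7 -6 -4 1
j=1: 10>1, skip
j=2: 5>1, skip
j=3: 3>1, skip
j=4: 6>1, skip
j=5: -5≤1, i=1, swap(1,5) ⇒ -1 -5 5 3 6 10 4 7 -6 -4 1
j=6: 4>1, skip
j=7: 7>1, skip
j=8: -6≤1, i=2, swap(2,8) ⇒ -1 -5 -6 3 6 10 4 7 5 -4 1
(after j=8) nums = -1 -5 -6 3 6 10 4 7 5 -4 1

-1 -5 -6 3 6 10 4 7 5 -4 1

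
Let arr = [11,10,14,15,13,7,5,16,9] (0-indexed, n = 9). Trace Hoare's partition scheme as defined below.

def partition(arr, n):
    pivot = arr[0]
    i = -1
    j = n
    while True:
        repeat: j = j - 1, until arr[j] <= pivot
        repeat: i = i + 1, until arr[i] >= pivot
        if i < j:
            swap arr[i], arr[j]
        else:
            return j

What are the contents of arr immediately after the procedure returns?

[9,10,5,7,13,15,14,16,11]

pivot = arr[0] = 11; i = -1, j = 9
j→8 (arr[8]=9≤11), i→0 (arr[0]=11≥11); i<j, swap → [9,10,14,15,13,7,5,16,11]
j→6 (arr[6]=5≤11), i→2 (arr[2]=14≥11); i<j, swap → [9,10,5,15,13,7,14,16,11]
j→5 (arr[5]=7≤11), i→3 (arr[3]=15≥11); i<j, swap → [9,10,5,7,13,15,14,16,11]
j→3, i→4; i≥j, return j=3. arr = [9,10,5,7,13,15,14,16,11]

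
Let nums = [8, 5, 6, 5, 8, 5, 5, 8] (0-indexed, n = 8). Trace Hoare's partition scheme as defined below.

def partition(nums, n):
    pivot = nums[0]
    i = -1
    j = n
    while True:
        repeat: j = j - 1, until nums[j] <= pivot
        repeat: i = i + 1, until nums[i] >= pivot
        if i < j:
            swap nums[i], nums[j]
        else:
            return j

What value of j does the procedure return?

pivot = nums[0] = 8; i = -1, j = 8
j→7 (nums[7]=8≤8), i→0 (nums[0]=8≥8); i<j, swap → [8, 5, 6, 5, 8, 5, 5, 8]
j→6 (nums[6]=5≤8), i→4 (nums[4]=8≥8); i<j, swap → [8, 5, 6, 5, 5, 5, 8, 8]
j→5, i→6; i≥j, return j=5. nums = [8, 5, 6, 5, 5, 5, 8, 8]

5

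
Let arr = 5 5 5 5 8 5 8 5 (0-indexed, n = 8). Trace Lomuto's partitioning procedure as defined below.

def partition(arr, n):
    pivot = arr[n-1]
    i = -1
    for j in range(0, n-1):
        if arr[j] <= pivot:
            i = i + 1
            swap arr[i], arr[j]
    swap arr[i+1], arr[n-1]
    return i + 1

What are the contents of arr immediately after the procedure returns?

5 5 5 5 5 5 8 8

pivot = arr[7] = 5; i = -1
j=0: arr[0]=5 ≤ 5 → i=0, swap arr[0],arr[0] (no change) → 5 5 5 5 8 5 8 5
j=1: arr[1]=5 ≤ 5 → i=1, swap arr[1],arr[1] (no change) → 5 5 5 5 8 5 8 5
j=2: arr[2]=5 ≤ 5 → i=2, swap arr[2],arr[2] (no change) → 5 5 5 5 8 5 8 5
j=3: arr[3]=5 ≤ 5 → i=3, swap arr[3],arr[3] (no change) → 5 5 5 5 8 5 8 5
j=4: arr[4]=8 > 5 → no swap
j=5: arr[5]=5 ≤ 5 → i=4, swap arr[4],arr[5] → 5 5 5 5 5 8 8 5
j=6: arr[6]=8 > 5 → no swap
final swap arr[5],arr[7] → 5 5 5 5 5 5 8 8; return 5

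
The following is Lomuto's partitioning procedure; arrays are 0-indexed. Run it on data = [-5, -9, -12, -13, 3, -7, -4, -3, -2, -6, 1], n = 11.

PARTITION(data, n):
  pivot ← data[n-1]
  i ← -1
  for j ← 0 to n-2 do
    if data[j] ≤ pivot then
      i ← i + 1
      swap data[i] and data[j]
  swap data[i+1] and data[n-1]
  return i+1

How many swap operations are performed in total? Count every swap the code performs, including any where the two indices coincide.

10

pivot = data[10] = 1; i = -1
j=0: data[0]=-5 ≤ 1 → i=0, swap data[0],data[0] (no change) → [-5, -9, -12, -13, 3, -7, -4, -3, -2, -6, 1]
j=1: data[1]=-9 ≤ 1 → i=1, swap data[1],data[1] (no change) → [-5, -9, -12, -13, 3, -7, -4, -3, -2, -6, 1]
j=2: data[2]=-12 ≤ 1 → i=2, swap data[2],data[2] (no change) → [-5, -9, -12, -13, 3, -7, -4, -3, -2, -6, 1]
j=3: data[3]=-13 ≤ 1 → i=3, swap data[3],data[3] (no change) → [-5, -9, -12, -13, 3, -7, -4, -3, -2, -6, 1]
j=4: data[4]=3 > 1 → no swap
j=5: data[5]=-7 ≤ 1 → i=4, swap data[4],data[5] → [-5, -9, -12, -13, -7, 3, -4, -3, -2, -6, 1]
j=6: data[6]=-4 ≤ 1 → i=5, swap data[5],data[6] → [-5, -9, -12, -13, -7, -4, 3, -3, -2, -6, 1]
j=7: data[7]=-3 ≤ 1 → i=6, swap data[6],data[7] → [-5, -9, -12, -13, -7, -4, -3, 3, -2, -6, 1]
j=8: data[8]=-2 ≤ 1 → i=7, swap data[7],data[8] → [-5, -9, -12, -13, -7, -4, -3, -2, 3, -6, 1]
j=9: data[9]=-6 ≤ 1 → i=8, swap data[8],data[9] → [-5, -9, -12, -13, -7, -4, -3, -2, -6, 3, 1]
final swap data[9],data[10] → [-5, -9, -12, -13, -7, -4, -3, -2, -6, 1, 3]; return 9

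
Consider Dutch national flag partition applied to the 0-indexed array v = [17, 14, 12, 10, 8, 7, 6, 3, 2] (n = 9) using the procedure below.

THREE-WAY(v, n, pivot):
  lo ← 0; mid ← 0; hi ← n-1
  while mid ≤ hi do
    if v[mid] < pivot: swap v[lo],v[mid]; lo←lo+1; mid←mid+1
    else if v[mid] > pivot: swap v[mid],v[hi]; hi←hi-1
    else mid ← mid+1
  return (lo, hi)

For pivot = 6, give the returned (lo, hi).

pivot = 6; lo=0, mid=0, hi=8
v[mid]=17>6: swap v[0],v[8]; hi=7 → [2, 14, 12, 10, 8, 7, 6, 3, 17]
v[mid]=2<6: swap v[0],v[0]; lo=1,mid=1 → [2, 14, 12, 10, 8, 7, 6, 3, 17]
v[mid]=14>6: swap v[1],v[7]; hi=6 → [2, 3, 12, 10, 8, 7, 6, 14, 17]
v[mid]=3<6: swap v[1],v[1]; lo=2,mid=2 → [2, 3, 12, 10, 8, 7, 6, 14, 17]
v[mid]=12>6: swap v[2],v[6]; hi=5 → [2, 3, 6, 10, 8, 7, 12, 14, 17]
v[mid]=6=6: mid=3
v[mid]=10>6: swap v[3],v[5]; hi=4 → [2, 3, 6, 7, 8, 10, 12, 14, 17]
v[mid]=7>6: swap v[3],v[4]; hi=3 → [2, 3, 6, 8, 7, 10, 12, 14, 17]
v[mid]=8>6: swap v[3],v[3]; hi=2 → [2, 3, 6, 8, 7, 10, 12, 14, 17]
end: lo=2, hi=2; v = [2, 3, 6, 8, 7, 10, 12, 14, 17]

(2, 2)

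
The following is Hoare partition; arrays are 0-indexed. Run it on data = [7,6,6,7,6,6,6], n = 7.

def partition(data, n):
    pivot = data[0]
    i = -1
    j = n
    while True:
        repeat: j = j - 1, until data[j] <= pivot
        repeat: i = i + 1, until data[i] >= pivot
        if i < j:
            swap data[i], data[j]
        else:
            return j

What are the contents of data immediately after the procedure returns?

[6,6,6,6,6,7,7]

pivot = data[0] = 7; i = -1, j = 7
j→6 (data[6]=6≤7), i→0 (data[0]=7≥7); i<j, swap → [6,6,6,7,6,6,7]
j→5 (data[5]=6≤7), i→3 (data[3]=7≥7); i<j, swap → [6,6,6,6,6,7,7]
j→4, i→5; i≥j, return j=4. data = [6,6,6,6,6,7,7]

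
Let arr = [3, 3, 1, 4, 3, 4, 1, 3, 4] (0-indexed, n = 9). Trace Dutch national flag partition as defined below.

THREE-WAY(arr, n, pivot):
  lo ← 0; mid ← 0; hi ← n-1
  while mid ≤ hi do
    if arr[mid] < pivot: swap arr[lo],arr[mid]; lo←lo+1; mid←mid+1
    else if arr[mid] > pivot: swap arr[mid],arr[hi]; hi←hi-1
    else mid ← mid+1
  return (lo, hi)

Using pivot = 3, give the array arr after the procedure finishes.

lo=0 mid=0 hi=8
3=3: mid=1
3=3: mid=2
1<3: swap(0,2), lo=1 mid=3 ⇒ [1, 3, 3, 4, 3, 4, 1, 3, 4]
4>3: swap(3,8), hi=7 ⇒ [1, 3, 3, 4, 3, 4, 1, 3, 4]
4>3: swap(3,7), hi=6 ⇒ [1, 3, 3, 3, 3, 4, 1, 4, 4]
3=3: mid=4
3=3: mid=5
4>3: swap(5,6), hi=5 ⇒ [1, 3, 3, 3, 3, 1, 4, 4, 4]
1<3: swap(1,5), lo=2 mid=6 ⇒ [1, 1, 3, 3, 3, 3, 4, 4, 4]
done. lo=2 hi=5; arr=[1, 1, 3, 3, 3, 3, 4, 4, 4]

[1, 1, 3, 3, 3, 3, 4, 4, 4]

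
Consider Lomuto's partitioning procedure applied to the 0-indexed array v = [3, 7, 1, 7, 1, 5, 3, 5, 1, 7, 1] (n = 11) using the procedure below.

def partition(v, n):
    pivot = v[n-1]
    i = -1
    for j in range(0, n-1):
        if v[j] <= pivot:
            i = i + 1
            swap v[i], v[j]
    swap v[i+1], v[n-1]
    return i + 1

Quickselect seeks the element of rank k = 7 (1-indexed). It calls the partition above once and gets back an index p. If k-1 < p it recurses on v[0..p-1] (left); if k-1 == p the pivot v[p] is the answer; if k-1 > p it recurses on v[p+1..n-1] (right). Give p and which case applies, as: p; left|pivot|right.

pivot = v[10] = 1; i = -1
j=0: v[0]=3 > 1 → no swap
j=1: v[1]=7 > 1 → no swap
j=2: v[2]=1 ≤ 1 → i=0, swap v[0],v[2] → [1, 7, 3, 7, 1, 5, 3, 5, 1, 7, 1]
j=3: v[3]=7 > 1 → no swap
j=4: v[4]=1 ≤ 1 → i=1, swap v[1],v[4] → [1, 1, 3, 7, 7, 5, 3, 5, 1, 7, 1]
j=5: v[5]=5 > 1 → no swap
j=6: v[6]=3 > 1 → no swap
j=7: v[7]=5 > 1 → no swap
j=8: v[8]=1 ≤ 1 → i=2, swap v[2],v[8] → [1, 1, 1, 7, 7, 5, 3, 5, 3, 7, 1]
j=9: v[9]=7 > 1 → no swap
final swap v[3],v[10] → [1, 1, 1, 1, 7, 5, 3, 5, 3, 7, 7]; return 3
p = 3; k-1 = 6 > 3 ⇒ right

3; right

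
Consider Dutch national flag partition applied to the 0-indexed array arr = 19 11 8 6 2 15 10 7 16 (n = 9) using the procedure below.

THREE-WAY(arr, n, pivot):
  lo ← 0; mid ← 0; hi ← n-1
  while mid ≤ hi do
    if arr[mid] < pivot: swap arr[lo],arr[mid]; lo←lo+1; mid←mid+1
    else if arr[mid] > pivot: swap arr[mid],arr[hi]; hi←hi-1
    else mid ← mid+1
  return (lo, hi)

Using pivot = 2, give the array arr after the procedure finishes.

lo=0 mid=0 hi=8
19>2: swap(0,8), hi=7 ⇒ 16 11 8 6 2 15 10 7 19
16>2: swap(0,7), hi=6 ⇒ 7 11 8 6 2 15 10 16 19
7>2: swap(0,6), hi=5 ⇒ 10 11 8 6 2 15 7 16 19
10>2: swap(0,5), hi=4 ⇒ 15 11 8 6 2 10 7 16 19
15>2: swap(0,4), hi=3 ⇒ 2 11 8 6 15 10 7 16 19
2=2: mid=1
11>2: swap(1,3), hi=2 ⇒ 2 6 8 11 15 10 7 16 19
6>2: swap(1,2), hi=1 ⇒ 2 8 6 11 15 10 7 16 19
8>2: swap(1,1), hi=0 ⇒ 2 8 6 11 15 10 7 16 19
done. lo=0 hi=0; arr=2 8 6 11 15 10 7 16 19

2 8 6 11 15 10 7 16 19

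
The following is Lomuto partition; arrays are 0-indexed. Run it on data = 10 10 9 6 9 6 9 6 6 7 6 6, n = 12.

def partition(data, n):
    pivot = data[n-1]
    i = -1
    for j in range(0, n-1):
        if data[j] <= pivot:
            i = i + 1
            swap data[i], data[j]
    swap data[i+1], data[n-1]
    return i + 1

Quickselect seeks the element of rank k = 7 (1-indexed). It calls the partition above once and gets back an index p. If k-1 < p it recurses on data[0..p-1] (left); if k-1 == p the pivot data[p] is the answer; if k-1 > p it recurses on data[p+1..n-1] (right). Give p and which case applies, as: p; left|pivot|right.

pivot=6, i=-1
j=0: 10>6, skip
j=1: 10>6, skip
j=2: 9>6, skip
j=3: 6≤6, i=0, swap(0,3) ⇒ 6 10 9 10 9 6 9 6 6 7 6 6
j=4: 9>6, skip
j=5: 6≤6, i=1, swap(1,5) ⇒ 6 6 9 10 9 10 9 6 6 7 6 6
j=6: 9>6, skip
j=7: 6≤6, i=2, swap(2,7) ⇒ 6 6 6 10 9 10 9 9 6 7 6 6
j=8: 6≤6, i=3, swap(3,8) ⇒ 6 6 6 6 9 10 9 9 10 7 6 6
j=9: 7>6, skip
j=10: 6≤6, i=4, swap(4,10) ⇒ 6 6 6 6 6 10 9 9 10 7 9 6
swap(5,11) ⇒ 6 6 6 6 6 6 9 9 10 7 9 10; return 5
p = 5; k-1 = 6 > 5 ⇒ right

5; right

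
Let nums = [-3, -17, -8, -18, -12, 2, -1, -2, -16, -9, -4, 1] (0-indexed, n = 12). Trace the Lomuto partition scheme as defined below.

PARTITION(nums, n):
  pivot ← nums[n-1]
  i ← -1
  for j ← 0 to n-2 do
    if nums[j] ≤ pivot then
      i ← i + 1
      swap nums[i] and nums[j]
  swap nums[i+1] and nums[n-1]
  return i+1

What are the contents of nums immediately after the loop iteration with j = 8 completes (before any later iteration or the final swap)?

[-3, -17, -8, -18, -12, -1, -2, -16, 2, -9, -4, 1]

pivot=1, i=-1
j=0: -3≤1, i=0, swap(0,0) ⇒ [-3, -17, -8, -18, -12, 2, -1, -2, -16, -9, -4, 1]
j=1: -17≤1, i=1, swap(1,1) ⇒ [-3, -17, -8, -18, -12, 2, -1, -2, -16, -9, -4, 1]
j=2: -8≤1, i=2, swap(2,2) ⇒ [-3, -17, -8, -18, -12, 2, -1, -2, -16, -9, -4, 1]
j=3: -18≤1, i=3, swap(3,3) ⇒ [-3, -17, -8, -18, -12, 2, -1, -2, -16, -9, -4, 1]
j=4: -12≤1, i=4, swap(4,4) ⇒ [-3, -17, -8, -18, -12, 2, -1, -2, -16, -9, -4, 1]
j=5: 2>1, skip
j=6: -1≤1, i=5, swap(5,6) ⇒ [-3, -17, -8, -18, -12, -1, 2, -2, -16, -9, -4, 1]
j=7: -2≤1, i=6, swap(6,7) ⇒ [-3, -17, -8, -18, -12, -1, -2, 2, -16, -9, -4, 1]
j=8: -16≤1, i=7, swap(7,8) ⇒ [-3, -17, -8, -18, -12, -1, -2, -16, 2, -9, -4, 1]
(after j=8) nums = [-3, -17, -8, -18, -12, -1, -2, -16, 2, -9, -4, 1]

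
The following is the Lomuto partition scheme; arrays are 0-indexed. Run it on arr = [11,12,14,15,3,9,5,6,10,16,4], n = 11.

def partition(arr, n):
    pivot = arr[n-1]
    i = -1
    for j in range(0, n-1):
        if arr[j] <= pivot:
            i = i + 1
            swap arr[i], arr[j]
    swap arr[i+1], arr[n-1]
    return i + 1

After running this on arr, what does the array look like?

[3,4,14,15,11,9,5,6,10,16,12]

pivot=4, i=-1
j=0: 11>4, skip
j=1: 12>4, skip
j=2: 14>4, skip
j=3: 15>4, skip
j=4: 3≤4, i=0, swap(0,4) ⇒ [3,12,14,15,11,9,5,6,10,16,4]
j=5: 9>4, skip
j=6: 5>4, skip
j=7: 6>4, skip
j=8: 10>4, skip
j=9: 16>4, skip
swap(1,10) ⇒ [3,4,14,15,11,9,5,6,10,16,12]; return 1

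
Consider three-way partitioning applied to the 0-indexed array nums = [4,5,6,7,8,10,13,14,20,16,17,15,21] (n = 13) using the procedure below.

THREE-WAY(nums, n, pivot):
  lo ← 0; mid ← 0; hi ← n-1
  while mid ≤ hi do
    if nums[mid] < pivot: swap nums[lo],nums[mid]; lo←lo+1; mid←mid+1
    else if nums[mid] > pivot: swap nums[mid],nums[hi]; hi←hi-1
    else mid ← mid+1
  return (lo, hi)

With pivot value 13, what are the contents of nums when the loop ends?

lo=0 mid=0 hi=12
4<13: swap(0,0), lo=1 mid=1 ⇒ [4,5,6,7,8,10,13,14,20,16,17,15,21]
5<13: swap(1,1), lo=2 mid=2 ⇒ [4,5,6,7,8,10,13,14,20,16,17,15,21]
6<13: swap(2,2), lo=3 mid=3 ⇒ [4,5,6,7,8,10,13,14,20,16,17,15,21]
7<13: swap(3,3), lo=4 mid=4 ⇒ [4,5,6,7,8,10,13,14,20,16,17,15,21]
8<13: swap(4,4), lo=5 mid=5 ⇒ [4,5,6,7,8,10,13,14,20,16,17,15,21]
10<13: swap(5,5), lo=6 mid=6 ⇒ [4,5,6,7,8,10,13,14,20,16,17,15,21]
13=13: mid=7
14>13: swap(7,12), hi=11 ⇒ [4,5,6,7,8,10,13,21,20,16,17,15,14]
21>13: swap(7,11), hi=10 ⇒ [4,5,6,7,8,10,13,15,20,16,17,21,14]
15>13: swap(7,10), hi=9 ⇒ [4,5,6,7,8,10,13,17,20,16,15,21,14]
17>13: swap(7,9), hi=8 ⇒ [4,5,6,7,8,10,13,16,20,17,15,21,14]
16>13: swap(7,8), hi=7 ⇒ [4,5,6,7,8,10,13,20,16,17,15,21,14]
20>13: swap(7,7), hi=6 ⇒ [4,5,6,7,8,10,13,20,16,17,15,21,14]
done. lo=6 hi=6; nums=[4,5,6,7,8,10,13,20,16,17,15,21,14]

[4,5,6,7,8,10,13,20,16,17,15,21,14]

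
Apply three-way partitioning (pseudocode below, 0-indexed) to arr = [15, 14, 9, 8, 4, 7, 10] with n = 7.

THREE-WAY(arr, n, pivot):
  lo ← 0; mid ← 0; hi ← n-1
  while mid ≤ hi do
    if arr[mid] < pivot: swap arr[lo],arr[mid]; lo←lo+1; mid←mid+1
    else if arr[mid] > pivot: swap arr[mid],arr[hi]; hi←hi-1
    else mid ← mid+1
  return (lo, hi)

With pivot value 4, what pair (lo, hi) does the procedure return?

pivot = 4; lo=0, mid=0, hi=6
arr[mid]=15>4: swap arr[0],arr[6]; hi=5 → [10, 14, 9, 8, 4, 7, 15]
arr[mid]=10>4: swap arr[0],arr[5]; hi=4 → [7, 14, 9, 8, 4, 10, 15]
arr[mid]=7>4: swap arr[0],arr[4]; hi=3 → [4, 14, 9, 8, 7, 10, 15]
arr[mid]=4=4: mid=1
arr[mid]=14>4: swap arr[1],arr[3]; hi=2 → [4, 8, 9, 14, 7, 10, 15]
arr[mid]=8>4: swap arr[1],arr[2]; hi=1 → [4, 9, 8, 14, 7, 10, 15]
arr[mid]=9>4: swap arr[1],arr[1]; hi=0 → [4, 9, 8, 14, 7, 10, 15]
end: lo=0, hi=0; arr = [4, 9, 8, 14, 7, 10, 15]

(0, 0)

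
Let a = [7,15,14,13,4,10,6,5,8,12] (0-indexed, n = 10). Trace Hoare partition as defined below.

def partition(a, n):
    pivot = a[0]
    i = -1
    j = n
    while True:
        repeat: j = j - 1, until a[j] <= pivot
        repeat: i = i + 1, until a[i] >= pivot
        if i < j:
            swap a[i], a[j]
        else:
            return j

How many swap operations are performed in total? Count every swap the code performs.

3

pivot = a[0] = 7; i = -1, j = 10
j→7 (a[7]=5≤7), i→0 (a[0]=7≥7); i<j, swap → [5,15,14,13,4,10,6,7,8,12]
j→6 (a[6]=6≤7), i→1 (a[1]=15≥7); i<j, swap → [5,6,14,13,4,10,15,7,8,12]
j→4 (a[4]=4≤7), i→2 (a[2]=14≥7); i<j, swap → [5,6,4,13,14,10,15,7,8,12]
j→2, i→3; i≥j, return j=2. a = [5,6,4,13,14,10,15,7,8,12]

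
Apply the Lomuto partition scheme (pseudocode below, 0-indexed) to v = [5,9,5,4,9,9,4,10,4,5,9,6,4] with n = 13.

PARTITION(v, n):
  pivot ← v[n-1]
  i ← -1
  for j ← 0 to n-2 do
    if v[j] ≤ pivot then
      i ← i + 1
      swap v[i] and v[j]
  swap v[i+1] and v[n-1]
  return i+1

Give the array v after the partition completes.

[4,4,4,4,9,9,9,10,5,5,9,6,5]

pivot = v[12] = 4; i = -1
j=0: v[0]=5 > 4 → no swap
j=1: v[1]=9 > 4 → no swap
j=2: v[2]=5 > 4 → no swap
j=3: v[3]=4 ≤ 4 → i=0, swap v[0],v[3] → [4,9,5,5,9,9,4,10,4,5,9,6,4]
j=4: v[4]=9 > 4 → no swap
j=5: v[5]=9 > 4 → no swap
j=6: v[6]=4 ≤ 4 → i=1, swap v[1],v[6] → [4,4,5,5,9,9,9,10,4,5,9,6,4]
j=7: v[7]=10 > 4 → no swap
j=8: v[8]=4 ≤ 4 → i=2, swap v[2],v[8] → [4,4,4,5,9,9,9,10,5,5,9,6,4]
j=9: v[9]=5 > 4 → no swap
j=10: v[10]=9 > 4 → no swap
j=11: v[11]=6 > 4 → no swap
final swap v[3],v[12] → [4,4,4,4,9,9,9,10,5,5,9,6,5]; return 3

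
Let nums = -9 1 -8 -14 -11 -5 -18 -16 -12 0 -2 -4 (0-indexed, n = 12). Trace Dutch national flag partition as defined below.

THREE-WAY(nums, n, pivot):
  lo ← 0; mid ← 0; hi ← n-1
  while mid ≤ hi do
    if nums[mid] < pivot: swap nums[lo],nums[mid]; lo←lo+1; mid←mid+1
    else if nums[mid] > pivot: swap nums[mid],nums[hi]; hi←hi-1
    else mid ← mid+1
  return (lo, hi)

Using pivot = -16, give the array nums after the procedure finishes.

pivot = -16; lo=0, mid=0, hi=11
nums[mid]=-9>-16: swap nums[0],nums[11]; hi=10 → -4 1 -8 -14 -11 -5 -18 -16 -12 0 -2 -9
nums[mid]=-4>-16: swap nums[0],nums[10]; hi=9 → -2 1 -8 -14 -11 -5 -18 -16 -12 0 -4 -9
nums[mid]=-2>-16: swap nums[0],nums[9]; hi=8 → 0 1 -8 -14 -11 -5 -18 -16 -12 -2 -4 -9
nums[mid]=0>-16: swap nums[0],nums[8]; hi=7 → -12 1 -8 -14 -11 -5 -18 -16 0 -2 -4 -9
nums[mid]=-12>-16: swap nums[0],nums[7]; hi=6 → -16 1 -8 -14 -11 -5 -18 -12 0 -2 -4 -9
nums[mid]=-16=-16: mid=1
nums[mid]=1>-16: swap nums[1],nums[6]; hi=5 → -16 -18 -8 -14 -11 -5 1 -12 0 -2 -4 -9
nums[mid]=-18<-16: swap nums[0],nums[1]; lo=1,mid=2 → -18 -16 -8 -14 -11 -5 1 -12 0 -2 -4 -9
nums[mid]=-8>-16: swap nums[2],nums[5]; hi=4 → -18 -16 -5 -14 -11 -8 1 -12 0 -2 -4 -9
nums[mid]=-5>-16: swap nums[2],nums[4]; hi=3 → -18 -16 -11 -14 -5 -8 1 -12 0 -2 -4 -9
nums[mid]=-11>-16: swap nums[2],nums[3]; hi=2 → -18 -16 -14 -11 -5 -8 1 -12 0 -2 -4 -9
nums[mid]=-14>-16: swap nums[2],nums[2]; hi=1 → -18 -16 -14 -11 -5 -8 1 -12 0 -2 -4 -9
end: lo=1, hi=1; nums = -18 -16 -14 -11 -5 -8 1 -12 0 -2 -4 -9

-18 -16 -14 -11 -5 -8 1 -12 0 -2 -4 -9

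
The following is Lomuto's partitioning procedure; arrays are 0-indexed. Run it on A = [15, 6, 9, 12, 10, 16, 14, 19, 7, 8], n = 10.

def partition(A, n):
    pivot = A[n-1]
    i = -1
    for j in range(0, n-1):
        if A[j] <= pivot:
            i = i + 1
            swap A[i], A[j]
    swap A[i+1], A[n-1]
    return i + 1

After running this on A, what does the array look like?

[6, 7, 8, 12, 10, 16, 14, 19, 15, 9]

pivot = A[9] = 8; i = -1
j=0: A[0]=15 > 8 → no swap
j=1: A[1]=6 ≤ 8 → i=0, swap A[0],A[1] → [6, 15, 9, 12, 10, 16, 14, 19, 7, 8]
j=2: A[2]=9 > 8 → no swap
j=3: A[3]=12 > 8 → no swap
j=4: A[4]=10 > 8 → no swap
j=5: A[5]=16 > 8 → no swap
j=6: A[6]=14 > 8 → no swap
j=7: A[7]=19 > 8 → no swap
j=8: A[8]=7 ≤ 8 → i=1, swap A[1],A[8] → [6, 7, 9, 12, 10, 16, 14, 19, 15, 8]
final swap A[2],A[9] → [6, 7, 8, 12, 10, 16, 14, 19, 15, 9]; return 2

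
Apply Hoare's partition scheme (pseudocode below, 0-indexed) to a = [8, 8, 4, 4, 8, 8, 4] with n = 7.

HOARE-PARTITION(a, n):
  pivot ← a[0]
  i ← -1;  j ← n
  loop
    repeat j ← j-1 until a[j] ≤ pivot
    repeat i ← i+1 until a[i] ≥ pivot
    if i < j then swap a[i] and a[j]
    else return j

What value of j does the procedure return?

4

pivot = a[0] = 8; i = -1, j = 7
j→6 (a[6]=4≤8), i→0 (a[0]=8≥8); i<j, swap → [4, 8, 4, 4, 8, 8, 8]
j→5 (a[5]=8≤8), i→1 (a[1]=8≥8); i<j, swap → [4, 8, 4, 4, 8, 8, 8]
j→4, i→4; i≥j, return j=4. a = [4, 8, 4, 4, 8, 8, 8]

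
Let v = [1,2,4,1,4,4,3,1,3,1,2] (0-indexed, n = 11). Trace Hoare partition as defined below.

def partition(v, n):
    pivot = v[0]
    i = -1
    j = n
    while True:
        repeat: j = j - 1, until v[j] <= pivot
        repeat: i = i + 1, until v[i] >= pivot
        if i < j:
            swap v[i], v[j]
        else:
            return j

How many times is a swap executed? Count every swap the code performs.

pivot=1
j stops at 9 (1), i stops at 0 (1); swap ⇒ [1,2,4,1,4,4,3,1,3,1,2]
j stops at 7 (1), i stops at 1 (2); swap ⇒ [1,1,4,1,4,4,3,2,3,1,2]
j stops at 3 (1), i stops at 2 (4); swap ⇒ [1,1,1,4,4,4,3,2,3,1,2]
j stops at 2, i stops at 3; i≥j ⇒ return 2. v=[1,1,1,4,4,4,3,2,3,1,2]

3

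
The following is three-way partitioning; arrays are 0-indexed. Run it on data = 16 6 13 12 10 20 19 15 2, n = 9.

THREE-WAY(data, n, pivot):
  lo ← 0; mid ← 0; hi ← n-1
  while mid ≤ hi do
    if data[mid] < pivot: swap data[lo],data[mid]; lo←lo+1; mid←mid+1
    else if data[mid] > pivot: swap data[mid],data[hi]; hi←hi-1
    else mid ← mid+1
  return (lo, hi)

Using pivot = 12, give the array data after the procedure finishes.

2 6 10 12 20 19 15 13 16

lo=0 mid=0 hi=8
16>12: swap(0,8), hi=7 ⇒ 2 6 13 12 10 20 19 15 16
2<12: swap(0,0), lo=1 mid=1 ⇒ 2 6 13 12 10 20 19 15 16
6<12: swap(1,1), lo=2 mid=2 ⇒ 2 6 13 12 10 20 19 15 16
13>12: swap(2,7), hi=6 ⇒ 2 6 15 12 10 20 19 13 16
15>12: swap(2,6), hi=5 ⇒ 2 6 19 12 10 20 15 13 16
19>12: swap(2,5), hi=4 ⇒ 2 6 20 12 10 19 15 13 16
20>12: swap(2,4), hi=3 ⇒ 2 6 10 12 20 19 15 13 16
10<12: swap(2,2), lo=3 mid=3 ⇒ 2 6 10 12 20 19 15 13 16
12=12: mid=4
done. lo=3 hi=3; data=2 6 10 12 20 19 15 13 16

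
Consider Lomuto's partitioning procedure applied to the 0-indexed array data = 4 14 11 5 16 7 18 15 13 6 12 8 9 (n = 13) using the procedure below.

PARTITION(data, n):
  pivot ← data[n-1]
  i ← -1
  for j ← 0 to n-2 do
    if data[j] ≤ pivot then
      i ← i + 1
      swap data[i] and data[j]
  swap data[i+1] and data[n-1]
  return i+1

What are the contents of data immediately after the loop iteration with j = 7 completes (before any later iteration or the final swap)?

pivot = data[12] = 9; i = -1
j=0: data[0]=4 ≤ 9 → i=0, swap data[0],data[0] (no change) → 4 14 11 5 16 7 18 15 13 6 12 8 9
j=1: data[1]=14 > 9 → no swap
j=2: data[2]=11 > 9 → no swap
j=3: data[3]=5 ≤ 9 → i=1, swap data[1],data[3] → 4 5 11 14 16 7 18 15 13 6 12 8 9
j=4: data[4]=16 > 9 → no swap
j=5: data[5]=7 ≤ 9 → i=2, swap data[2],data[5] → 4 5 7 14 16 11 18 15 13 6 12 8 9
j=6: data[6]=18 > 9 → no swap
j=7: data[7]=15 > 9 → no swap
(after j=7) data = 4 5 7 14 16 11 18 15 13 6 12 8 9

4 5 7 14 16 11 18 15 13 6 12 8 9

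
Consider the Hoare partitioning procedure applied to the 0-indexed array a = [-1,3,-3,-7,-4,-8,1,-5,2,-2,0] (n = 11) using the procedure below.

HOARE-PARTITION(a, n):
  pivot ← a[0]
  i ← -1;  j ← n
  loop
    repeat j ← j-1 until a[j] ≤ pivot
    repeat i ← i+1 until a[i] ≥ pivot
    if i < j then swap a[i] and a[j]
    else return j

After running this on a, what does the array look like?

pivot=-1
j stops at 9 (-2), i stops at 0 (-1); swap ⇒ [-2,3,-3,-7,-4,-8,1,-5,2,-1,0]
j stops at 7 (-5), i stops at 1 (3); swap ⇒ [-2,-5,-3,-7,-4,-8,1,3,2,-1,0]
j stops at 5, i stops at 6; i≥j ⇒ return 5. a=[-2,-5,-3,-7,-4,-8,1,3,2,-1,0]

[-2,-5,-3,-7,-4,-8,1,3,2,-1,0]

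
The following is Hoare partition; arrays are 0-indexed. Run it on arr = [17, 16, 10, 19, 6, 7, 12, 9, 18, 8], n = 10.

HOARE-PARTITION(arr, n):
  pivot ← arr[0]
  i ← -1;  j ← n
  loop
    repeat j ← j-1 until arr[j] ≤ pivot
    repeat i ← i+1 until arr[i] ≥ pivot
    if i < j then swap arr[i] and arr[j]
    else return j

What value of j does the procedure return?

pivot=17
j stops at 9 (8), i stops at 0 (17); swap ⇒ [8, 16, 10, 19, 6, 7, 12, 9, 18, 17]
j stops at 7 (9), i stops at 3 (19); swap ⇒ [8, 16, 10, 9, 6, 7, 12, 19, 18, 17]
j stops at 6, i stops at 7; i≥j ⇒ return 6. arr=[8, 16, 10, 9, 6, 7, 12, 19, 18, 17]

6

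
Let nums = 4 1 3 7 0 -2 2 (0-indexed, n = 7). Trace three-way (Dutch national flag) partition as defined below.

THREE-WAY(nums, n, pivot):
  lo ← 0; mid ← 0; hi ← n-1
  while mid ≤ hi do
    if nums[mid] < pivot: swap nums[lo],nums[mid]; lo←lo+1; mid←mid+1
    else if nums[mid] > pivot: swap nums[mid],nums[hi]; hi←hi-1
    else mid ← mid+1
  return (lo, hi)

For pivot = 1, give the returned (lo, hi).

(2, 2)

pivot = 1; lo=0, mid=0, hi=6
nums[mid]=4>1: swap nums[0],nums[6]; hi=5 → 2 1 3 7 0 -2 4
nums[mid]=2>1: swap nums[0],nums[5]; hi=4 → -2 1 3 7 0 2 4
nums[mid]=-2<1: swap nums[0],nums[0]; lo=1,mid=1 → -2 1 3 7 0 2 4
nums[mid]=1=1: mid=2
nums[mid]=3>1: swap nums[2],nums[4]; hi=3 → -2 1 0 7 3 2 4
nums[mid]=0<1: swap nums[1],nums[2]; lo=2,mid=3 → -2 0 1 7 3 2 4
nums[mid]=7>1: swap nums[3],nums[3]; hi=2 → -2 0 1 7 3 2 4
end: lo=2, hi=2; nums = -2 0 1 7 3 2 4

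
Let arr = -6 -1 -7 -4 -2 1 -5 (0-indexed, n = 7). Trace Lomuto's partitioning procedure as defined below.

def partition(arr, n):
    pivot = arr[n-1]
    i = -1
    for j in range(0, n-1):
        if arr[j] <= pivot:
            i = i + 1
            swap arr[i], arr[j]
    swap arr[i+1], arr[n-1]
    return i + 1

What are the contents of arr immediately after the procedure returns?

-6 -7 -5 -4 -2 1 -1

pivot = arr[6] = -5; i = -1
j=0: arr[0]=-6 ≤ -5 → i=0, swap arr[0],arr[0] (no change) → -6 -1 -7 -4 -2 1 -5
j=1: arr[1]=-1 > -5 → no swap
j=2: arr[2]=-7 ≤ -5 → i=1, swap arr[1],arr[2] → -6 -7 -1 -4 -2 1 -5
j=3: arr[3]=-4 > -5 → no swap
j=4: arr[4]=-2 > -5 → no swap
j=5: arr[5]=1 > -5 → no swap
final swap arr[2],arr[6] → -6 -7 -5 -4 -2 1 -1; return 2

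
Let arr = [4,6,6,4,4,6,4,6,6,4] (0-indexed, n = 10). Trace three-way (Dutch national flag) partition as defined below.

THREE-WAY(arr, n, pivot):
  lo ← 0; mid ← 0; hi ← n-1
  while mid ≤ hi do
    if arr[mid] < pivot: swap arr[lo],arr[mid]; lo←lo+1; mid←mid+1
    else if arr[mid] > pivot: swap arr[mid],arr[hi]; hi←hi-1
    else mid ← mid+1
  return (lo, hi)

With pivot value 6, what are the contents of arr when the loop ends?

[4,4,4,4,4,6,6,6,6,6]

pivot = 6; lo=0, mid=0, hi=9
arr[mid]=4<6: swap arr[0],arr[0]; lo=1,mid=1 → [4,6,6,4,4,6,4,6,6,4]
arr[mid]=6=6: mid=2
arr[mid]=6=6: mid=3
arr[mid]=4<6: swap arr[1],arr[3]; lo=2,mid=4 → [4,4,6,6,4,6,4,6,6,4]
arr[mid]=4<6: swap arr[2],arr[4]; lo=3,mid=5 → [4,4,4,6,6,6,4,6,6,4]
arr[mid]=6=6: mid=6
arr[mid]=4<6: swap arr[3],arr[6]; lo=4,mid=7 → [4,4,4,4,6,6,6,6,6,4]
arr[mid]=6=6: mid=8
arr[mid]=6=6: mid=9
arr[mid]=4<6: swap arr[4],arr[9]; lo=5,mid=10 → [4,4,4,4,4,6,6,6,6,6]
end: lo=5, hi=9; arr = [4,4,4,4,4,6,6,6,6,6]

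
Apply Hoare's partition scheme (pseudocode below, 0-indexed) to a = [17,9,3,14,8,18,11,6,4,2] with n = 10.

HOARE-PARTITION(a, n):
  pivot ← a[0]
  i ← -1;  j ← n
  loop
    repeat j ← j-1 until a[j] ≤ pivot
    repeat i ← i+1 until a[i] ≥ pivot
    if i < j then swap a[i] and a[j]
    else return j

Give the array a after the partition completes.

pivot = a[0] = 17; i = -1, j = 10
j→9 (a[9]=2≤17), i→0 (a[0]=17≥17); i<j, swap → [2,9,3,14,8,18,11,6,4,17]
j→8 (a[8]=4≤17), i→5 (a[5]=18≥17); i<j, swap → [2,9,3,14,8,4,11,6,18,17]
j→7, i→8; i≥j, return j=7. a = [2,9,3,14,8,4,11,6,18,17]

[2,9,3,14,8,4,11,6,18,17]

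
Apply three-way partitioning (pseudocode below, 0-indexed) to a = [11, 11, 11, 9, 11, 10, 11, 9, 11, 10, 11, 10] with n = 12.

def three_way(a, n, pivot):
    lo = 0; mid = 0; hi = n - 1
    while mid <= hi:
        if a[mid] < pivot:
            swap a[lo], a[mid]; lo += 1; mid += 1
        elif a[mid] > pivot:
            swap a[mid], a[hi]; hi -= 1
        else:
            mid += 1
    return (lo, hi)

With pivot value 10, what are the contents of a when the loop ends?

[9, 9, 10, 10, 10, 11, 11, 11, 11, 11, 11, 11]

lo=0 mid=0 hi=11
11>10: swap(0,11), hi=10 ⇒ [10, 11, 11, 9, 11, 10, 11, 9, 11, 10, 11, 11]
10=10: mid=1
11>10: swap(1,10), hi=9 ⇒ [10, 11, 11, 9, 11, 10, 11, 9, 11, 10, 11, 11]
11>10: swap(1,9), hi=8 ⇒ [10, 10, 11, 9, 11, 10, 11, 9, 11, 11, 11, 11]
10=10: mid=2
11>10: swap(2,8), hi=7 ⇒ [10, 10, 11, 9, 11, 10, 11, 9, 11, 11, 11, 11]
11>10: swap(2,7), hi=6 ⇒ [10, 10, 9, 9, 11, 10, 11, 11, 11, 11, 11, 11]
9<10: swap(0,2), lo=1 mid=3 ⇒ [9, 10, 10, 9, 11, 10, 11, 11, 11, 11, 11, 11]
9<10: swap(1,3), lo=2 mid=4 ⇒ [9, 9, 10, 10, 11, 10, 11, 11, 11, 11, 11, 11]
11>10: swap(4,6), hi=5 ⇒ [9, 9, 10, 10, 11, 10, 11, 11, 11, 11, 11, 11]
11>10: swap(4,5), hi=4 ⇒ [9, 9, 10, 10, 10, 11, 11, 11, 11, 11, 11, 11]
10=10: mid=5
done. lo=2 hi=4; a=[9, 9, 10, 10, 10, 11, 11, 11, 11, 11, 11, 11]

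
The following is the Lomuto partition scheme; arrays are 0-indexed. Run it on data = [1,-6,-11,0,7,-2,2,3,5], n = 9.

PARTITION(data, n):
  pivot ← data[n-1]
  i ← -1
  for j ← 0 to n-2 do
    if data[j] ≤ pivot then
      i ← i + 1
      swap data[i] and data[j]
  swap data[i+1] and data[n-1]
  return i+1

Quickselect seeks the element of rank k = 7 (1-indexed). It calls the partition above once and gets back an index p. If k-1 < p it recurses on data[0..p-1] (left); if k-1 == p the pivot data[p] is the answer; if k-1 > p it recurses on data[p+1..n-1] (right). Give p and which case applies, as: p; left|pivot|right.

pivot = data[8] = 5; i = -1
j=0: data[0]=1 ≤ 5 → i=0, swap data[0],data[0] (no change) → [1,-6,-11,0,7,-2,2,3,5]
j=1: data[1]=-6 ≤ 5 → i=1, swap data[1],data[1] (no change) → [1,-6,-11,0,7,-2,2,3,5]
j=2: data[2]=-11 ≤ 5 → i=2, swap data[2],data[2] (no change) → [1,-6,-11,0,7,-2,2,3,5]
j=3: data[3]=0 ≤ 5 → i=3, swap data[3],data[3] (no change) → [1,-6,-11,0,7,-2,2,3,5]
j=4: data[4]=7 > 5 → no swap
j=5: data[5]=-2 ≤ 5 → i=4, swap data[4],data[5] → [1,-6,-11,0,-2,7,2,3,5]
j=6: data[6]=2 ≤ 5 → i=5, swap data[5],data[6] → [1,-6,-11,0,-2,2,7,3,5]
j=7: data[7]=3 ≤ 5 → i=6, swap data[6],data[7] → [1,-6,-11,0,-2,2,3,7,5]
final swap data[7],data[8] → [1,-6,-11,0,-2,2,3,5,7]; return 7
p = 7; k-1 = 6 < 7 ⇒ left

7; left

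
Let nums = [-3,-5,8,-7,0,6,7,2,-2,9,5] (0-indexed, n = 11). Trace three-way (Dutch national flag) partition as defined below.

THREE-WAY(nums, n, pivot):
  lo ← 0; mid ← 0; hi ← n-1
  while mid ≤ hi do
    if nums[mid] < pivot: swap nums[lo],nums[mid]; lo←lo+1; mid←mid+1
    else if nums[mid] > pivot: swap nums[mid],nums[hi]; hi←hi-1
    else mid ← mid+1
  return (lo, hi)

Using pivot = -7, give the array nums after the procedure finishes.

pivot = -7; lo=0, mid=0, hi=10
nums[mid]=-3>-7: swap nums[0],nums[10]; hi=9 → [5,-5,8,-7,0,6,7,2,-2,9,-3]
nums[mid]=5>-7: swap nums[0],nums[9]; hi=8 → [9,-5,8,-7,0,6,7,2,-2,5,-3]
nums[mid]=9>-7: swap nums[0],nums[8]; hi=7 → [-2,-5,8,-7,0,6,7,2,9,5,-3]
nums[mid]=-2>-7: swap nums[0],nums[7]; hi=6 → [2,-5,8,-7,0,6,7,-2,9,5,-3]
nums[mid]=2>-7: swap nums[0],nums[6]; hi=5 → [7,-5,8,-7,0,6,2,-2,9,5,-3]
nums[mid]=7>-7: swap nums[0],nums[5]; hi=4 → [6,-5,8,-7,0,7,2,-2,9,5,-3]
nums[mid]=6>-7: swap nums[0],nums[4]; hi=3 → [0,-5,8,-7,6,7,2,-2,9,5,-3]
nums[mid]=0>-7: swap nums[0],nums[3]; hi=2 → [-7,-5,8,0,6,7,2,-2,9,5,-3]
nums[mid]=-7=-7: mid=1
nums[mid]=-5>-7: swap nums[1],nums[2]; hi=1 → [-7,8,-5,0,6,7,2,-2,9,5,-3]
nums[mid]=8>-7: swap nums[1],nums[1]; hi=0 → [-7,8,-5,0,6,7,2,-2,9,5,-3]
end: lo=0, hi=0; nums = [-7,8,-5,0,6,7,2,-2,9,5,-3]

[-7,8,-5,0,6,7,2,-2,9,5,-3]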